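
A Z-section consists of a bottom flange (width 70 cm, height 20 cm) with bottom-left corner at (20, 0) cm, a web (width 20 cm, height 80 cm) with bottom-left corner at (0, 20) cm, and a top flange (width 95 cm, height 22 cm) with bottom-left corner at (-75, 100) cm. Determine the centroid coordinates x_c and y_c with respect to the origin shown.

Part | A | x̄ᵢ | ȳᵢ | A·x̄ᵢ | A·ȳᵢ
bottom flange | 1400.00 | 55.00 | 10.00 | 77000.00 | 14000.00
web | 1600.00 | 10.00 | 60.00 | 16000.00 | 96000.00
top flange | 2090.00 | -27.50 | 111.00 | -57475.00 | 231990.00
Σ | 5090.00 |  |  | 35525.00 | 341990.00
x_c = 35525.00 / 5090.00 = 6.98 cm
y_c = 341990.00 / 5090.00 = 67.19 cm

x_c = 6.98 cm, y_c = 67.19 cm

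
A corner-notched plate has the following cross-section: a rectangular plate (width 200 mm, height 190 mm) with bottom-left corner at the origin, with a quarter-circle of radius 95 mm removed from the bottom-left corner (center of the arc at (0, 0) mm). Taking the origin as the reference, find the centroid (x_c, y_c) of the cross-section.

x_c = 113.69 mm, y_c = 107.54 mm

plate: A = 200 × 190 = 38000.00, centroid at (100.00, 95.00).
removed quarter-circle: A = −¼π·95² = -7088.22, centroid at (40.32, 40.32).
ΣA = 30911.78 mm²
ΣAx_c = (38000.00)(100.00) + (-7088.22)(40.32) = 3514208.33 mm³
ΣAy_c = (38000.00)(95.00) + (-7088.22)(40.32) = 3324208.33 mm³
x_c = 3514208.33 / 30911.78 = 113.69 mm
y_c = 3324208.33 / 30911.78 = 107.54 mm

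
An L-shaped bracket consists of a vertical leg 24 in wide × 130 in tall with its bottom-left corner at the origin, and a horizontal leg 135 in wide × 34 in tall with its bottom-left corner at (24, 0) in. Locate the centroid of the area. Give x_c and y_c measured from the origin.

vertical leg: A = 24 × 130 = 3120.00, centroid at (12.00, 65.00).
horizontal leg: A = 135 × 34 = 4590.00, centroid at (91.50, 17.00).
ΣA = 7710.00 in², ΣAx_c = 457425.00 in³, ΣAy_c = 280830.00 in³.
x_c = 457425.00/7710.00 = 59.33 in; y_c = 280830.00/7710.00 = 36.42 in.

x_c = 59.33 in, y_c = 36.42 in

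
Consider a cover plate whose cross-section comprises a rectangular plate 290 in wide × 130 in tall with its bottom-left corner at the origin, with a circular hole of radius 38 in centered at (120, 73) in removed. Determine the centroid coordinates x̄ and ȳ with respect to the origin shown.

x̄ = 148.42 in, ȳ = 63.91 in

plate: A = 290 × 130 = 37700.00, centroid at (145.00, 65.00).
hole: A = −π·38² = -4536.46, centroid at (120.00, 73.00).
ΣA = 33163.54 in², ΣAx̄ = 4922124.82 in³, ΣAȳ = 2119338.44 in³.
x̄ = 4922124.82/33163.54 = 148.42 in; ȳ = 2119338.44/33163.54 = 63.91 in.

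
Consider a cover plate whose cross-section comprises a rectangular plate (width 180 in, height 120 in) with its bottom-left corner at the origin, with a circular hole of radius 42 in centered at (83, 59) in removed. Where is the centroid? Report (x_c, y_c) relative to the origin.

x_c = 92.42 in, y_c = 60.35 in

plate: A = 180 × 120 = 21600.00, centroid at (90.00, 60.00).
hole: A = −π·42² = -5541.77, centroid at (83.00, 59.00).
ΣA = 16058.23 in²
ΣAx_c = (21600.00)(90.00) + (-5541.77)(83.00) = 1484033.14 in³
ΣAy_c = (21600.00)(60.00) + (-5541.77)(59.00) = 969035.60 in³
x_c = 1484033.14 / 16058.23 = 92.42 in
y_c = 969035.60 / 16058.23 = 60.35 in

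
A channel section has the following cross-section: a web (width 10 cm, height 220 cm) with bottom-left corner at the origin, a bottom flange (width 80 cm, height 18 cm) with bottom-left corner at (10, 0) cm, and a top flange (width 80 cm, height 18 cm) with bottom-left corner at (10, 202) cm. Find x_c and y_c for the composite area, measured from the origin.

web: A = 10 × 220 = 2200.00, centroid at (5.00, 110.00).
bottom flange: A = 80 × 18 = 1440.00, centroid at (50.00, 9.00).
top flange: A = 80 × 18 = 1440.00, centroid at (50.00, 211.00).
ΣA = 5080.00 cm²
ΣAx_c = (2200.00)(5.00) + (1440.00)(50.00) + (1440.00)(50.00) = 155000.00 cm³
ΣAy_c = (2200.00)(110.00) + (1440.00)(9.00) + (1440.00)(211.00) = 558800.00 cm³
x_c = 155000.00 / 5080.00 = 30.51 cm
y_c = 558800.00 / 5080.00 = 110.00 cm

x_c = 30.51 cm, y_c = 110.00 cm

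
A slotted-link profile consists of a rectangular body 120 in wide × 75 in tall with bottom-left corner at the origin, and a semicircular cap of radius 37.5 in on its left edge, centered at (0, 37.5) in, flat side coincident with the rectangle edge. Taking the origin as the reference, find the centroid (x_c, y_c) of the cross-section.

x_c = 45.04 in, y_c = 37.50 in

rectangular body: A = 120 × 75 = 9000.00, centroid at (60.00, 37.50).
semicircular end: A = ½π·37.5² = 2208.93, centroid at (-15.92, 37.50).
ΣA = 11208.93 in²
ΣAx_c = (9000.00)(60.00) + (2208.93)(-15.92) = 504843.75 in³
ΣAy_c = (9000.00)(37.50) + (2208.93)(37.50) = 420334.96 in³
x_c = 504843.75 / 11208.93 = 45.04 in
y_c = 420334.96 / 11208.93 = 37.50 in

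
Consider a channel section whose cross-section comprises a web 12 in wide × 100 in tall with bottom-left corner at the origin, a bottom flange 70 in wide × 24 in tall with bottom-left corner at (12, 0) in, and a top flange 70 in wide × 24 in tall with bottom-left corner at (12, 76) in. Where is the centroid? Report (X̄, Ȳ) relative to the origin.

X̄ = 36.21 in, Ȳ = 50.00 in

web: A = 12 × 100 = 1200.00, centroid at (6.00, 50.00).
bottom flange: A = 70 × 24 = 1680.00, centroid at (47.00, 12.00).
top flange: A = 70 × 24 = 1680.00, centroid at (47.00, 88.00).
ΣA = 4560.00 in²
ΣAX̄ = (1200.00)(6.00) + (1680.00)(47.00) + (1680.00)(47.00) = 165120.00 in³
ΣAȲ = (1200.00)(50.00) + (1680.00)(12.00) + (1680.00)(88.00) = 228000.00 in³
X̄ = 165120.00 / 4560.00 = 36.21 in
Ȳ = 228000.00 / 4560.00 = 50.00 in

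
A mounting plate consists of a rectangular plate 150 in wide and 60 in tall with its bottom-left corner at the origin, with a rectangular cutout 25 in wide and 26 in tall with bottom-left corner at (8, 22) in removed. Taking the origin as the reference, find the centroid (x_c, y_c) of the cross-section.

x_c = 79.24 in, y_c = 29.61 in

Part | A | x̄ᵢ | ȳᵢ | A·x̄ᵢ | A·ȳᵢ
plate | 9000.00 | 75.00 | 30.00 | 675000.00 | 270000.00
hole | -650.00 | 20.50 | 35.00 | -13325.00 | -22750.00
Σ | 8350.00 |  |  | 661675.00 | 247250.00
x_c = 661675.00 / 8350.00 = 79.24 in
y_c = 247250.00 / 8350.00 = 29.61 in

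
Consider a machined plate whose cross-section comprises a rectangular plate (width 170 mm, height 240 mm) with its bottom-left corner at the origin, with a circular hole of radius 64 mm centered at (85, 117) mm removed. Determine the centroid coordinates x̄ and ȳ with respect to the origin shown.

plate: A = 170 × 240 = 40800.00, centroid at (85.00, 120.00).
hole: A = −π·64² = -12867.96, centroid at (85.00, 117.00).
ΣA = 27932.04 mm²
ΣAx̄ = (40800.00)(85.00) + (-12867.96)(85.00) = 2374223.10 mm³
ΣAȳ = (40800.00)(120.00) + (-12867.96)(117.00) = 3390448.27 mm³
x̄ = 2374223.10 / 27932.04 = 85.00 mm
ȳ = 3390448.27 / 27932.04 = 121.38 mm

x̄ = 85.00 mm, ȳ = 121.38 mm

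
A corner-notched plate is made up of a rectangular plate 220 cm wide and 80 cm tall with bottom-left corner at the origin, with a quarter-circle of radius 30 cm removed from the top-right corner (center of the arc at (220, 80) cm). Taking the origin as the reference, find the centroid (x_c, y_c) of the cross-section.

plate: A = 220 × 80 = 17600.00, centroid at (110.00, 40.00).
removed quarter-circle: A = −¼π·30² = -706.86, centroid at (207.27, 67.27).
ΣA = 16893.14 cm²
ΣAx_c = (17600.00)(110.00) + (-706.86)(207.27) = 1789491.16 cm³
ΣAy_c = (17600.00)(40.00) + (-706.86)(67.27) = 656451.33 cm³
x_c = 1789491.16 / 16893.14 = 105.93 cm
y_c = 656451.33 / 16893.14 = 38.86 cm

x_c = 105.93 cm, y_c = 38.86 cm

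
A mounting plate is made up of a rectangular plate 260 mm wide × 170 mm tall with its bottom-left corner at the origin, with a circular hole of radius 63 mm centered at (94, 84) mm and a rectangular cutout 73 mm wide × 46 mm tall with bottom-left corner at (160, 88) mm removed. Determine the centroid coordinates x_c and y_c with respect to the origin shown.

x_c = 137.95 mm, y_c = 82.36 mm

plate: A = 260 × 170 = 44200.00, centroid at (130.00, 85.00).
hole 1: A = −π·63² = -12468.98, centroid at (94.00, 84.00).
hole 2: A = −(73 × 46) = -3358.00, centroid at (196.50, 111.00).
ΣA = 28373.02 mm²
ΣAx_c = (44200.00)(130.00) + (-12468.98)(94.00) + (-3358.00)(196.50) = 3914068.76 mm³
ΣAy_c = (44200.00)(85.00) + (-12468.98)(84.00) + (-3358.00)(111.00) = 2336867.58 mm³
x_c = 3914068.76 / 28373.02 = 137.95 mm
y_c = 2336867.58 / 28373.02 = 82.36 mm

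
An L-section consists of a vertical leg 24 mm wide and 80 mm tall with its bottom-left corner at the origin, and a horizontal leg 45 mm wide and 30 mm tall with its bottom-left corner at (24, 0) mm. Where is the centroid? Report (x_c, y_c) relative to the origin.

x_c = 26.24 mm, y_c = 29.68 mm

vertical leg: A = 24 × 80 = 1920.00, centroid at (12.00, 40.00).
horizontal leg: A = 45 × 30 = 1350.00, centroid at (46.50, 15.00).
ΣA = 3270.00 mm², ΣAx_c = 85815.00 mm³, ΣAy_c = 97050.00 mm³.
x_c = 85815.00/3270.00 = 26.24 mm; y_c = 97050.00/3270.00 = 29.68 mm.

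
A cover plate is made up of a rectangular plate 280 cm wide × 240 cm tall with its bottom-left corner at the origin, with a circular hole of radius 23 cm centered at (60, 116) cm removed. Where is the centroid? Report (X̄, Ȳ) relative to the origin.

X̄ = 142.03 cm, Ȳ = 120.10 cm

Part | A | x̄ᵢ | ȳᵢ | A·x̄ᵢ | A·ȳᵢ
plate | 67200.00 | 140.00 | 120.00 | 9408000.00 | 8064000.00
hole | -1661.90 | 60.00 | 116.00 | -99714.15 | -192780.69
Σ | 65538.10 |  |  | 9308285.85 | 7871219.31
X̄ = 9308285.85 / 65538.10 = 142.03 cm
Ȳ = 7871219.31 / 65538.10 = 120.10 cm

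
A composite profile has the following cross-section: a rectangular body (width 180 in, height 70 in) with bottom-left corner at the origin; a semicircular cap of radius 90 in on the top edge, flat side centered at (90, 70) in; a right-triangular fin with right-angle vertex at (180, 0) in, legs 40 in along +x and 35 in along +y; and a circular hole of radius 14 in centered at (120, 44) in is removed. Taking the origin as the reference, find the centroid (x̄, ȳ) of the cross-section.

x̄ = 92.12 in, ȳ = 70.79 in

rectangular body: A = 180 × 70 = 12600.00, centroid at (90.00, 35.00).
semicircular top: A = ½π·90² = 12723.45, centroid at (90.00, 108.20).
triangular fin: A = ½·40·35 = 700.00, centroid at (193.33, 11.67).
hole: A = −π·14² = -615.75, centroid at (120.00, 44.00).
ΣA = 25407.70 in²
ΣAx̄ = (12600.00)(90.00) + (12723.45)(90.00) + (700.00)(193.33) + (-615.75)(120.00) = 2340553.60 in³
ΣAȳ = (12600.00)(35.00) + (12723.45)(108.20) + (700.00)(11.67) + (-615.75)(44.00) = 1798715.09 in³
x̄ = 2340553.60 / 25407.70 = 92.12 in
ȳ = 1798715.09 / 25407.70 = 70.79 in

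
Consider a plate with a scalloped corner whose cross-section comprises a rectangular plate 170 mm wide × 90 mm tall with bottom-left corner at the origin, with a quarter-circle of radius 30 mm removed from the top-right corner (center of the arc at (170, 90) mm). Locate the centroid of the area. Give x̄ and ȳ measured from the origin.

plate: A = 170 × 90 = 15300.00, centroid at (85.00, 45.00).
removed quarter-circle: A = −¼π·30² = -706.86, centroid at (157.27, 77.27).
ΣA = 14593.14 mm², ΣAx̄ = 1189334.08 mm³, ΣAȳ = 633882.75 mm³.
x̄ = 1189334.08/14593.14 = 81.50 mm; ȳ = 633882.75/14593.14 = 43.44 mm.

x̄ = 81.50 mm, ȳ = 43.44 mm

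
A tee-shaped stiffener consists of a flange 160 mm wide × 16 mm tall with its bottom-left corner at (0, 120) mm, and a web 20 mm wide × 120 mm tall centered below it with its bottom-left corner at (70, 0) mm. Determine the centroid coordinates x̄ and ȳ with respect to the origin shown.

x̄ = 80.00 mm, ȳ = 95.10 mm

web: A = 20 × 120 = 2400.00, centroid at (80.00, 60.00).
flange: A = 160 × 16 = 2560.00, centroid at (80.00, 128.00).
ΣA = 4960.00 mm², ΣAx̄ = 396800.00 mm³, ΣAȳ = 471680.00 mm³.
x̄ = 396800.00/4960.00 = 80.00 mm; ȳ = 471680.00/4960.00 = 95.10 mm.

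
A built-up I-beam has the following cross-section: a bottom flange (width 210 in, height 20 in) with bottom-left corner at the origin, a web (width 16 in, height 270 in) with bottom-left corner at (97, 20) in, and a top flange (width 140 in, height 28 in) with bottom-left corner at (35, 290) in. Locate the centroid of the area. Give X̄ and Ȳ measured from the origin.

Part | A | x̄ᵢ | ȳᵢ | A·x̄ᵢ | A·ȳᵢ
bottom flange | 4200.00 | 105.00 | 10.00 | 441000.00 | 42000.00
web | 4320.00 | 105.00 | 155.00 | 453600.00 | 669600.00
top flange | 3920.00 | 105.00 | 304.00 | 411600.00 | 1191680.00
Σ | 12440.00 |  |  | 1306200.00 | 1903280.00
X̄ = 1306200.00 / 12440.00 = 105.00 in
Ȳ = 1903280.00 / 12440.00 = 153.00 in

X̄ = 105.00 in, Ȳ = 153.00 in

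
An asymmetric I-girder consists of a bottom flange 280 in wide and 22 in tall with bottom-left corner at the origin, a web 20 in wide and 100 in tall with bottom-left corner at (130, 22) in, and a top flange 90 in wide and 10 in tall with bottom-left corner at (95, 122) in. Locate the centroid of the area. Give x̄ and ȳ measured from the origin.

bottom flange: A = 280 × 22 = 6160.00, centroid at (140.00, 11.00).
web: A = 20 × 100 = 2000.00, centroid at (140.00, 72.00).
top flange: A = 90 × 10 = 900.00, centroid at (140.00, 127.00).
ΣA = 9060.00 in²
ΣAx̄ = (6160.00)(140.00) + (2000.00)(140.00) + (900.00)(140.00) = 1268400.00 in³
ΣAȳ = (6160.00)(11.00) + (2000.00)(72.00) + (900.00)(127.00) = 326060.00 in³
x̄ = 1268400.00 / 9060.00 = 140.00 in
ȳ = 326060.00 / 9060.00 = 35.99 in

x̄ = 140.00 in, ȳ = 35.99 in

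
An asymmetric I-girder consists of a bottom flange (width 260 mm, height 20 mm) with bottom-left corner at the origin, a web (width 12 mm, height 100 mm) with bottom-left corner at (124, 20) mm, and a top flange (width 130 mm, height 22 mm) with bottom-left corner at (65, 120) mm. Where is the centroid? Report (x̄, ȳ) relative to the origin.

bottom flange: A = 260 × 20 = 5200.00, centroid at (130.00, 10.00).
web: A = 12 × 100 = 1200.00, centroid at (130.00, 70.00).
top flange: A = 130 × 22 = 2860.00, centroid at (130.00, 131.00).
ΣA = 9260.00 mm², ΣAx̄ = 1203800.00 mm³, ΣAȳ = 510660.00 mm³.
x̄ = 1203800.00/9260.00 = 130.00 mm; ȳ = 510660.00/9260.00 = 55.15 mm.

x̄ = 130.00 mm, ȳ = 55.15 mm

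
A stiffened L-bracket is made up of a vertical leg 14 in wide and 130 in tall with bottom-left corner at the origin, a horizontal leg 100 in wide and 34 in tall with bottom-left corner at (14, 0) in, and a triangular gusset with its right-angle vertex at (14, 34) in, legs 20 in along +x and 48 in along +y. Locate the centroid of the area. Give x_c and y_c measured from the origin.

x_c = 42.15 in, y_c = 35.11 in

vertical leg: A = 14 × 130 = 1820.00, centroid at (7.00, 65.00).
horizontal leg: A = 100 × 34 = 3400.00, centroid at (64.00, 17.00).
gusset: A = ½·20·48 = 480.00, centroid at (20.67, 50.00).
ΣA = 5700.00 in², ΣAx_c = 240260.00 in³, ΣAy_c = 200100.00 in³.
x_c = 240260.00/5700.00 = 42.15 in; y_c = 200100.00/5700.00 = 35.11 in.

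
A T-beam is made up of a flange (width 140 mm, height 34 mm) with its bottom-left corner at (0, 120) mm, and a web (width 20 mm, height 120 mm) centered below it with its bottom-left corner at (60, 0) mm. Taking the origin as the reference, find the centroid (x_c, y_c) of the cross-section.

x_c = 70.00 mm, y_c = 111.19 mm

web: A = 20 × 120 = 2400.00, centroid at (70.00, 60.00).
flange: A = 140 × 34 = 4760.00, centroid at (70.00, 137.00).
ΣA = 7160.00 mm²
ΣAx_c = (2400.00)(70.00) + (4760.00)(70.00) = 501200.00 mm³
ΣAy_c = (2400.00)(60.00) + (4760.00)(137.00) = 796120.00 mm³
x_c = 501200.00 / 7160.00 = 70.00 mm
y_c = 796120.00 / 7160.00 = 111.19 mm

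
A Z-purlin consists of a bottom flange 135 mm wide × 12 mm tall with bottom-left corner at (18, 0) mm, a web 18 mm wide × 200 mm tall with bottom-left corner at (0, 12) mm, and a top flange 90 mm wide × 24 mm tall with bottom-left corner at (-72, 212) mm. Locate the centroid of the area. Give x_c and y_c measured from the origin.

Part | A | x̄ᵢ | ȳᵢ | A·x̄ᵢ | A·ȳᵢ
bottom flange | 1620.00 | 85.50 | 6.00 | 138510.00 | 9720.00
web | 3600.00 | 9.00 | 112.00 | 32400.00 | 403200.00
top flange | 2160.00 | -27.00 | 224.00 | -58320.00 | 483840.00
Σ | 7380.00 |  |  | 112590.00 | 896760.00
x_c = 112590.00 / 7380.00 = 15.26 mm
y_c = 896760.00 / 7380.00 = 121.51 mm

x_c = 15.26 mm, y_c = 121.51 mm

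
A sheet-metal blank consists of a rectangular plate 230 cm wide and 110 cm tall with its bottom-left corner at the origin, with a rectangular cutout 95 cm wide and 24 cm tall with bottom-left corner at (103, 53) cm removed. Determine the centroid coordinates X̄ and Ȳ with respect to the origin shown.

X̄ = 111.48 cm, Ȳ = 54.01 cm

Part | A | x̄ᵢ | ȳᵢ | A·x̄ᵢ | A·ȳᵢ
plate | 25300.00 | 115.00 | 55.00 | 2909500.00 | 1391500.00
hole | -2280.00 | 150.50 | 65.00 | -343140.00 | -148200.00
Σ | 23020.00 |  |  | 2566360.00 | 1243300.00
X̄ = 2566360.00 / 23020.00 = 111.48 cm
Ȳ = 1243300.00 / 23020.00 = 54.01 cm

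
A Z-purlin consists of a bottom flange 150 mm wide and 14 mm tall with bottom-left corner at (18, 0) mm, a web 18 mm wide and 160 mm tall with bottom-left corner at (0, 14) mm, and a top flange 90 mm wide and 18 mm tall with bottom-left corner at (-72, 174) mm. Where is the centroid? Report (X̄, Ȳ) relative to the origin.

Part | A | x̄ᵢ | ȳᵢ | A·x̄ᵢ | A·ȳᵢ
bottom flange | 2100.00 | 93.00 | 7.00 | 195300.00 | 14700.00
web | 2880.00 | 9.00 | 94.00 | 25920.00 | 270720.00
top flange | 1620.00 | -27.00 | 183.00 | -43740.00 | 296460.00
Σ | 6600.00 |  |  | 177480.00 | 581880.00
X̄ = 177480.00 / 6600.00 = 26.89 mm
Ȳ = 581880.00 / 6600.00 = 88.16 mm

X̄ = 26.89 mm, Ȳ = 88.16 mm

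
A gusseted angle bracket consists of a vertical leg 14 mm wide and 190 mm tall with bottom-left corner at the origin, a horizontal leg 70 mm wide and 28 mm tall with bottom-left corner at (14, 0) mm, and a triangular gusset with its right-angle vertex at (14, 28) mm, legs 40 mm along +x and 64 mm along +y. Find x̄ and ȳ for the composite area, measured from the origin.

Part | A | x̄ᵢ | ȳᵢ | A·x̄ᵢ | A·ȳᵢ
vertical leg | 2660.00 | 7.00 | 95.00 | 18620.00 | 252700.00
horizontal leg | 1960.00 | 49.00 | 14.00 | 96040.00 | 27440.00
gusset | 1280.00 | 27.33 | 49.33 | 34986.67 | 63146.67
Σ | 5900.00 |  |  | 149646.67 | 343286.67
x̄ = 149646.67 / 5900.00 = 25.36 mm
ȳ = 343286.67 / 5900.00 = 58.18 mm

x̄ = 25.36 mm, ȳ = 58.18 mm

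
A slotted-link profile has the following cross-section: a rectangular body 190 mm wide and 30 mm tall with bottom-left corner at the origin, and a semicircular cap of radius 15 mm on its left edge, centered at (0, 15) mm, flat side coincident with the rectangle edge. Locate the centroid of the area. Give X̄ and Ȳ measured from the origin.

X̄ = 89.08 mm, Ȳ = 15.00 mm

rectangular body: A = 190 × 30 = 5700.00, centroid at (95.00, 15.00).
semicircular end: A = ½π·15² = 353.43, centroid at (-6.37, 15.00).
ΣA = 6053.43 mm², ΣAX̄ = 539250.00 mm³, ΣAȲ = 90801.44 mm³.
X̄ = 539250.00/6053.43 = 89.08 mm; Ȳ = 90801.44/6053.43 = 15.00 mm.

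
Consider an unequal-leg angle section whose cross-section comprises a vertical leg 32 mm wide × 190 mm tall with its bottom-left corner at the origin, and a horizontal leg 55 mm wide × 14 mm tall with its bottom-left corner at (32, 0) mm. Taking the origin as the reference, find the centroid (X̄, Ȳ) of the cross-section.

X̄ = 20.89 mm, Ȳ = 85.11 mm

Part | A | x̄ᵢ | ȳᵢ | A·x̄ᵢ | A·ȳᵢ
vertical leg | 6080.00 | 16.00 | 95.00 | 97280.00 | 577600.00
horizontal leg | 770.00 | 59.50 | 7.00 | 45815.00 | 5390.00
Σ | 6850.00 |  |  | 143095.00 | 582990.00
X̄ = 143095.00 / 6850.00 = 20.89 mm
Ȳ = 582990.00 / 6850.00 = 85.11 mm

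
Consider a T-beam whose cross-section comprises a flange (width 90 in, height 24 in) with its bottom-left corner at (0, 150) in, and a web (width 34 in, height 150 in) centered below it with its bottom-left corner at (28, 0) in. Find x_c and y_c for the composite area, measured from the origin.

web: A = 34 × 150 = 5100.00, centroid at (45.00, 75.00).
flange: A = 90 × 24 = 2160.00, centroid at (45.00, 162.00).
ΣA = 7260.00 in², ΣAx_c = 326700.00 in³, ΣAy_c = 732420.00 in³.
x_c = 326700.00/7260.00 = 45.00 in; y_c = 732420.00/7260.00 = 100.88 in.

x_c = 45.00 in, y_c = 100.88 in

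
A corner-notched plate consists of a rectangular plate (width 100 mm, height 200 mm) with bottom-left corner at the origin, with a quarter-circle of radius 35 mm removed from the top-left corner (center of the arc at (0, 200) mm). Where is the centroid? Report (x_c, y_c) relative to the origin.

Part | A | x̄ᵢ | ȳᵢ | A·x̄ᵢ | A·ȳᵢ
plate | 20000.00 | 50.00 | 100.00 | 1000000.00 | 2000000.00
removed quarter-circle | -962.11 | 14.85 | 185.15 | -14291.67 | -178130.88
Σ | 19037.89 |  |  | 985708.33 | 1821869.12
x_c = 985708.33 / 19037.89 = 51.78 mm
y_c = 1821869.12 / 19037.89 = 95.70 mm

x_c = 51.78 mm, y_c = 95.70 mm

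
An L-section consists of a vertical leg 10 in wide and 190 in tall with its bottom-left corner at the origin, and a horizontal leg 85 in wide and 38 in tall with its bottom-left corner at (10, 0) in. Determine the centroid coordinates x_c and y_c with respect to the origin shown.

vertical leg: A = 10 × 190 = 1900.00, centroid at (5.00, 95.00).
horizontal leg: A = 85 × 38 = 3230.00, centroid at (52.50, 19.00).
ΣA = 5130.00 in²
ΣAx_c = (1900.00)(5.00) + (3230.00)(52.50) = 179075.00 in³
ΣAy_c = (1900.00)(95.00) + (3230.00)(19.00) = 241870.00 in³
x_c = 179075.00 / 5130.00 = 34.91 in
y_c = 241870.00 / 5130.00 = 47.15 in

x_c = 34.91 in, y_c = 47.15 in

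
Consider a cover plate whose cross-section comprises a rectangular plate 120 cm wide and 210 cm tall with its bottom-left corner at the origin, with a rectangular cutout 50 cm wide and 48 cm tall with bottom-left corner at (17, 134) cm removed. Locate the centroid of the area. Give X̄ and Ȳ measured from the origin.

X̄ = 61.89 cm, Ȳ = 99.42 cm

plate: A = 120 × 210 = 25200.00, centroid at (60.00, 105.00).
hole: A = −(50 × 48) = -2400.00, centroid at (42.00, 158.00).
ΣA = 22800.00 cm², ΣAX̄ = 1411200.00 cm³, ΣAȲ = 2266800.00 cm³.
X̄ = 1411200.00/22800.00 = 61.89 cm; Ȳ = 2266800.00/22800.00 = 99.42 cm.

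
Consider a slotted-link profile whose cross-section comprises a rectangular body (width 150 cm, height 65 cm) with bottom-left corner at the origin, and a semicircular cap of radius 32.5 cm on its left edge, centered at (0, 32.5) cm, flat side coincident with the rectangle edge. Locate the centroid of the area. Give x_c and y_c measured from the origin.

x_c = 62.09 cm, y_c = 32.50 cm

Part | A | x̄ᵢ | ȳᵢ | A·x̄ᵢ | A·ȳᵢ
rectangular body | 9750.00 | 75.00 | 32.50 | 731250.00 | 316875.00
semicircular end | 1659.15 | -13.79 | 32.50 | -22885.42 | 53922.49
Σ | 11409.15 |  |  | 708364.58 | 370797.49
x_c = 708364.58 / 11409.15 = 62.09 cm
y_c = 370797.49 / 11409.15 = 32.50 cm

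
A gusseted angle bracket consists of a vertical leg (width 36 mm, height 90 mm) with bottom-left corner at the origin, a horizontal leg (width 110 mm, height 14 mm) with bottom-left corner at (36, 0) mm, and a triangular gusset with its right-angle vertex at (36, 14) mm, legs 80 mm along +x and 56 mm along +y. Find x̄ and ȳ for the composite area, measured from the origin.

x̄ = 48.27 mm, ȳ = 32.73 mm

vertical leg: A = 36 × 90 = 3240.00, centroid at (18.00, 45.00).
horizontal leg: A = 110 × 14 = 1540.00, centroid at (91.00, 7.00).
gusset: A = ½·80·56 = 2240.00, centroid at (62.67, 32.67).
ΣA = 7020.00 mm²
ΣAx̄ = (3240.00)(18.00) + (1540.00)(91.00) + (2240.00)(62.67) = 338833.33 mm³
ΣAȳ = (3240.00)(45.00) + (1540.00)(7.00) + (2240.00)(32.67) = 229753.33 mm³
x̄ = 338833.33 / 7020.00 = 48.27 mm
ȳ = 229753.33 / 7020.00 = 32.73 mm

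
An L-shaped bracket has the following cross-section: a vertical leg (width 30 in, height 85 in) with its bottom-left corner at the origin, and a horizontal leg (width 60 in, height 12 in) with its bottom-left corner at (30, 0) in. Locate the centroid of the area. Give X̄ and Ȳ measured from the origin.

vertical leg: A = 30 × 85 = 2550.00, centroid at (15.00, 42.50).
horizontal leg: A = 60 × 12 = 720.00, centroid at (60.00, 6.00).
ΣA = 3270.00 in², ΣAX̄ = 81450.00 in³, ΣAȲ = 112695.00 in³.
X̄ = 81450.00/3270.00 = 24.91 in; Ȳ = 112695.00/3270.00 = 34.46 in.

X̄ = 24.91 in, Ȳ = 34.46 in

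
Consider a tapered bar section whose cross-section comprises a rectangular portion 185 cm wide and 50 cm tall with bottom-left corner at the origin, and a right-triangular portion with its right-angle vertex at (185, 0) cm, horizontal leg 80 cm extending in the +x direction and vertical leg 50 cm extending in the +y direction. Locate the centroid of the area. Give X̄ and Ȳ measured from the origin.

Part | A | x̄ᵢ | ȳᵢ | A·x̄ᵢ | A·ȳᵢ
rectangular portion | 9250.00 | 92.50 | 25.00 | 855625.00 | 231250.00
triangular portion | 2000.00 | 211.67 | 16.67 | 423333.33 | 33333.33
Σ | 11250.00 |  |  | 1278958.33 | 264583.33
X̄ = 1278958.33 / 11250.00 = 113.69 cm
Ȳ = 264583.33 / 11250.00 = 23.52 cm

X̄ = 113.69 cm, Ȳ = 23.52 cm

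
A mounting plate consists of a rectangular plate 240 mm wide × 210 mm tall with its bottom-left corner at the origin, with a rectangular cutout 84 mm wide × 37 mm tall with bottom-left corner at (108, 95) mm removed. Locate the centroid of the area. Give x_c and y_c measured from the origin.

Part | A | x̄ᵢ | ȳᵢ | A·x̄ᵢ | A·ȳᵢ
plate | 50400.00 | 120.00 | 105.00 | 6048000.00 | 5292000.00
hole | -3108.00 | 150.00 | 113.50 | -466200.00 | -352758.00
Σ | 47292.00 |  |  | 5581800.00 | 4939242.00
x_c = 5581800.00 / 47292.00 = 118.03 mm
y_c = 4939242.00 / 47292.00 = 104.44 mm

x_c = 118.03 mm, y_c = 104.44 mm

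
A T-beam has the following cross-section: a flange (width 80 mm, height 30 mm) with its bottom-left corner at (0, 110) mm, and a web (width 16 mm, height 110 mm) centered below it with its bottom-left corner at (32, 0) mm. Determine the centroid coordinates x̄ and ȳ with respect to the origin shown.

x̄ = 40.00 mm, ȳ = 95.38 mm

web: A = 16 × 110 = 1760.00, centroid at (40.00, 55.00).
flange: A = 80 × 30 = 2400.00, centroid at (40.00, 125.00).
ΣA = 4160.00 mm²
ΣAx̄ = (1760.00)(40.00) + (2400.00)(40.00) = 166400.00 mm³
ΣAȳ = (1760.00)(55.00) + (2400.00)(125.00) = 396800.00 mm³
x̄ = 166400.00 / 4160.00 = 40.00 mm
ȳ = 396800.00 / 4160.00 = 95.38 mm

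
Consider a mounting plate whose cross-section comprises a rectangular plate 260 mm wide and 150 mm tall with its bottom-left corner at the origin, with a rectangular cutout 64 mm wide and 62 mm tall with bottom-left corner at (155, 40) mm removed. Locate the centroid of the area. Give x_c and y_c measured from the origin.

x_c = 123.54 mm, y_c = 75.45 mm

plate: A = 260 × 150 = 39000.00, centroid at (130.00, 75.00).
hole: A = −(64 × 62) = -3968.00, centroid at (187.00, 71.00).
ΣA = 35032.00 mm²
ΣAx_c = (39000.00)(130.00) + (-3968.00)(187.00) = 4327984.00 mm³
ΣAy_c = (39000.00)(75.00) + (-3968.00)(71.00) = 2643272.00 mm³
x_c = 4327984.00 / 35032.00 = 123.54 mm
y_c = 2643272.00 / 35032.00 = 75.45 mm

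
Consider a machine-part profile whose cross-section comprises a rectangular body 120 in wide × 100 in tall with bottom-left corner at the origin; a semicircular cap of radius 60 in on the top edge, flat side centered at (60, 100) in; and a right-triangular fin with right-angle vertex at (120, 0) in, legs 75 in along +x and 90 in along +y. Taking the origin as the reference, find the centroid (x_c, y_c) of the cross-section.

x_c = 73.64 in, y_c = 67.08 in

Part | A | x̄ᵢ | ȳᵢ | A·x̄ᵢ | A·ȳᵢ
rectangular body | 12000.00 | 60.00 | 50.00 | 720000.00 | 600000.00
semicircular top | 5654.87 | 60.00 | 125.46 | 339292.01 | 709486.68
triangular fin | 3375.00 | 145.00 | 30.00 | 489375.00 | 101250.00
Σ | 21029.87 |  |  | 1548667.01 | 1410736.68
x_c = 1548667.01 / 21029.87 = 73.64 in
y_c = 1410736.68 / 21029.87 = 67.08 in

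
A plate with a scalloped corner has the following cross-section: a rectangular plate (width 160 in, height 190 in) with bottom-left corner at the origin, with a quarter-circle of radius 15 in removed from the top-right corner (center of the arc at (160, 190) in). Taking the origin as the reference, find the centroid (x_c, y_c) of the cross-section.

plate: A = 160 × 190 = 30400.00, centroid at (80.00, 95.00).
removed quarter-circle: A = −¼π·15² = -176.71, centroid at (153.63, 183.63).
ΣA = 30223.29 in²
ΣAx_c = (30400.00)(80.00) + (-176.71)(153.63) = 2404850.67 in³
ΣAy_c = (30400.00)(95.00) + (-176.71)(183.63) = 2855549.23 in³
x_c = 2404850.67 / 30223.29 = 79.57 in
y_c = 2855549.23 / 30223.29 = 94.48 in

x_c = 79.57 in, y_c = 94.48 in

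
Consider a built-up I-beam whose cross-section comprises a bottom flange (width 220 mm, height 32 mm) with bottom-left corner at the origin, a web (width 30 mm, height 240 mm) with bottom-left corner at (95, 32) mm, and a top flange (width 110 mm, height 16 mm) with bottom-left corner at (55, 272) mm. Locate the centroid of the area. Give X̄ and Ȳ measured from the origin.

X̄ = 110.00 mm, Ȳ = 106.24 mm

Part | A | x̄ᵢ | ȳᵢ | A·x̄ᵢ | A·ȳᵢ
bottom flange | 7040.00 | 110.00 | 16.00 | 774400.00 | 112640.00
web | 7200.00 | 110.00 | 152.00 | 792000.00 | 1094400.00
top flange | 1760.00 | 110.00 | 280.00 | 193600.00 | 492800.00
Σ | 16000.00 |  |  | 1760000.00 | 1699840.00
X̄ = 1760000.00 / 16000.00 = 110.00 mm
Ȳ = 1699840.00 / 16000.00 = 106.24 mm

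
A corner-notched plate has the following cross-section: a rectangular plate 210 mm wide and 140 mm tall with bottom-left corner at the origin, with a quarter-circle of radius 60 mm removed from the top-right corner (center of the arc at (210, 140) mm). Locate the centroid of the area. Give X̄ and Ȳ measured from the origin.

X̄ = 96.54 mm, Ȳ = 65.26 mm

plate: A = 210 × 140 = 29400.00, centroid at (105.00, 70.00).
removed quarter-circle: A = −¼π·60² = -2827.43, centroid at (184.54, 114.54).
ΣA = 26572.57 mm², ΣAX̄ = 2565238.99 mm³, ΣAȲ = 1734159.33 mm³.
X̄ = 2565238.99/26572.57 = 96.54 mm; Ȳ = 1734159.33/26572.57 = 65.26 mm.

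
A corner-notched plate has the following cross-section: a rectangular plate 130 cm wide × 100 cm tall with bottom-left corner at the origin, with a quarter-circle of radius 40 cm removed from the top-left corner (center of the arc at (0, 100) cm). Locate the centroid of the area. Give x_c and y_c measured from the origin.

x_c = 70.14 cm, y_c = 46.47 cm

plate: A = 130 × 100 = 13000.00, centroid at (65.00, 50.00).
removed quarter-circle: A = −¼π·40² = -1256.64, centroid at (16.98, 83.02).
ΣA = 11743.36 cm²
ΣAx_c = (13000.00)(65.00) + (-1256.64)(16.98) = 823666.67 cm³
ΣAy_c = (13000.00)(50.00) + (-1256.64)(83.02) = 545669.63 cm³
x_c = 823666.67 / 11743.36 = 70.14 cm
y_c = 545669.63 / 11743.36 = 46.47 cm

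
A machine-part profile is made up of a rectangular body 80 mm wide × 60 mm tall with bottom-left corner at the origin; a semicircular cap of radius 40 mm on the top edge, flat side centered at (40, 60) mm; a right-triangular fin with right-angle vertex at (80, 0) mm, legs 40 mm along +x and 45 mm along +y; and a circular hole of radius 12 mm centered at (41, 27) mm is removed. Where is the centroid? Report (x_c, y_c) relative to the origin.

Part | A | x̄ᵢ | ȳᵢ | A·x̄ᵢ | A·ȳᵢ
rectangular body | 4800.00 | 40.00 | 30.00 | 192000.00 | 144000.00
semicircular top | 2513.27 | 40.00 | 76.98 | 100530.96 | 193463.11
triangular fin | 900.00 | 93.33 | 15.00 | 84000.00 | 13500.00
hole | -452.39 | 41.00 | 27.00 | -18547.96 | -12214.51
Σ | 7760.88 |  |  | 357983.00 | 338748.60
x_c = 357983.00 / 7760.88 = 46.13 mm
y_c = 338748.60 / 7760.88 = 43.65 mm

x_c = 46.13 mm, y_c = 43.65 mm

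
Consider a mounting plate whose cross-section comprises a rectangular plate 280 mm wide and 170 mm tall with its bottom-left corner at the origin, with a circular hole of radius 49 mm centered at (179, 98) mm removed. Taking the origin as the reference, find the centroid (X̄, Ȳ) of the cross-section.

plate: A = 280 × 170 = 47600.00, centroid at (140.00, 85.00).
hole: A = −π·49² = -7542.96, centroid at (179.00, 98.00).
ΣA = 40057.04 mm², ΣAX̄ = 5313809.45 mm³, ΣAȲ = 3306789.53 mm³.
X̄ = 5313809.45/40057.04 = 132.66 mm; Ȳ = 3306789.53/40057.04 = 82.55 mm.

X̄ = 132.66 mm, Ȳ = 82.55 mm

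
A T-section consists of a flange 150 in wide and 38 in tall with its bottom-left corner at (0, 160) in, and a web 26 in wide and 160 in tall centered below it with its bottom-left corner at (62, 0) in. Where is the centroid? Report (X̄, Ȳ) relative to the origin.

X̄ = 75.00 in, Ȳ = 137.23 in

web: A = 26 × 160 = 4160.00, centroid at (75.00, 80.00).
flange: A = 150 × 38 = 5700.00, centroid at (75.00, 179.00).
ΣA = 9860.00 in²
ΣAX̄ = (4160.00)(75.00) + (5700.00)(75.00) = 739500.00 in³
ΣAȲ = (4160.00)(80.00) + (5700.00)(179.00) = 1353100.00 in³
X̄ = 739500.00 / 9860.00 = 75.00 in
Ȳ = 1353100.00 / 9860.00 = 137.23 in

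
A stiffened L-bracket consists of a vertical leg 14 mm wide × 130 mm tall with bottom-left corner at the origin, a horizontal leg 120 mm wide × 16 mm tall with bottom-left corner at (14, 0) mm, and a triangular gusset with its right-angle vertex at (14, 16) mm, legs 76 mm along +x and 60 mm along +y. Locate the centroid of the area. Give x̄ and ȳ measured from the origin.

x̄ = 40.61 mm, ȳ = 35.84 mm

vertical leg: A = 14 × 130 = 1820.00, centroid at (7.00, 65.00).
horizontal leg: A = 120 × 16 = 1920.00, centroid at (74.00, 8.00).
gusset: A = ½·76·60 = 2280.00, centroid at (39.33, 36.00).
ΣA = 6020.00 mm²
ΣAx̄ = (1820.00)(7.00) + (1920.00)(74.00) + (2280.00)(39.33) = 244500.00 mm³
ΣAȳ = (1820.00)(65.00) + (1920.00)(8.00) + (2280.00)(36.00) = 215740.00 mm³
x̄ = 244500.00 / 6020.00 = 40.61 mm
ȳ = 215740.00 / 6020.00 = 35.84 mm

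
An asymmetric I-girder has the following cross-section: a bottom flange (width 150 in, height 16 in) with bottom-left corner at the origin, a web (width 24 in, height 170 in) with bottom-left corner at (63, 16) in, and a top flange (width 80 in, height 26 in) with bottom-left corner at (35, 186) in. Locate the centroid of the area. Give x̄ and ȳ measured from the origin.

bottom flange: A = 150 × 16 = 2400.00, centroid at (75.00, 8.00).
web: A = 24 × 170 = 4080.00, centroid at (75.00, 101.00).
top flange: A = 80 × 26 = 2080.00, centroid at (75.00, 199.00).
ΣA = 8560.00 in², ΣAx̄ = 642000.00 in³, ΣAȳ = 845200.00 in³.
x̄ = 642000.00/8560.00 = 75.00 in; ȳ = 845200.00/8560.00 = 98.74 in.

x̄ = 75.00 in, ȳ = 98.74 in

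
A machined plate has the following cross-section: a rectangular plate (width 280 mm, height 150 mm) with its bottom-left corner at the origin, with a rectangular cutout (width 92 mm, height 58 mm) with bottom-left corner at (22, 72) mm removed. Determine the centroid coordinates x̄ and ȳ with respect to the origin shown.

plate: A = 280 × 150 = 42000.00, centroid at (140.00, 75.00).
hole: A = −(92 × 58) = -5336.00, centroid at (68.00, 101.00).
ΣA = 36664.00 mm²
ΣAx̄ = (42000.00)(140.00) + (-5336.00)(68.00) = 5517152.00 mm³
ΣAȳ = (42000.00)(75.00) + (-5336.00)(101.00) = 2611064.00 mm³
x̄ = 5517152.00 / 36664.00 = 150.48 mm
ȳ = 2611064.00 / 36664.00 = 71.22 mm

x̄ = 150.48 mm, ȳ = 71.22 mm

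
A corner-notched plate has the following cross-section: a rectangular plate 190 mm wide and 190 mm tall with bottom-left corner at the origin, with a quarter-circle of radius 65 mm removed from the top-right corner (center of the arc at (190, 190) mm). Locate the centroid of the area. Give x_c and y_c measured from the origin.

plate: A = 190 × 190 = 36100.00, centroid at (95.00, 95.00).
removed quarter-circle: A = −¼π·65² = -3318.31, centroid at (162.41, 162.41).
ΣA = 32781.69 mm², ΣAx_c = 2890563.29 mm³, ΣAy_c = 2890563.29 mm³.
x_c = 2890563.29/32781.69 = 88.18 mm; y_c = 2890563.29/32781.69 = 88.18 mm.

x_c = 88.18 mm, y_c = 88.18 mm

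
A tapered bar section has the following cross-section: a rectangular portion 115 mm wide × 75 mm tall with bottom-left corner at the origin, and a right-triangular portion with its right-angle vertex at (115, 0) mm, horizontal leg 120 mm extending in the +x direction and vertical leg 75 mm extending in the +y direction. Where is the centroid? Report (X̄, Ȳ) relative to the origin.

X̄ = 90.93 mm, Ȳ = 33.21 mm

rectangular portion: A = 115 × 75 = 8625.00, centroid at (57.50, 37.50).
triangular portion: A = ½·120·75 = 4500.00, centroid at (155.00, 25.00).
ΣA = 13125.00 mm²
ΣAX̄ = (8625.00)(57.50) + (4500.00)(155.00) = 1193437.50 mm³
ΣAȲ = (8625.00)(37.50) + (4500.00)(25.00) = 435937.50 mm³
X̄ = 1193437.50 / 13125.00 = 90.93 mm
Ȳ = 435937.50 / 13125.00 = 33.21 mm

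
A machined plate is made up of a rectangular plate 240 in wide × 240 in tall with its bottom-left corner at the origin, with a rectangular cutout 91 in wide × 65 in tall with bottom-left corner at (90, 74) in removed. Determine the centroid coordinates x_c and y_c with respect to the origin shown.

x_c = 118.23 in, y_c = 121.54 in

plate: A = 240 × 240 = 57600.00, centroid at (120.00, 120.00).
hole: A = −(91 × 65) = -5915.00, centroid at (135.50, 106.50).
ΣA = 51685.00 in²
ΣAx_c = (57600.00)(120.00) + (-5915.00)(135.50) = 6110517.50 in³
ΣAy_c = (57600.00)(120.00) + (-5915.00)(106.50) = 6282052.50 in³
x_c = 6110517.50 / 51685.00 = 118.23 in
y_c = 6282052.50 / 51685.00 = 121.54 in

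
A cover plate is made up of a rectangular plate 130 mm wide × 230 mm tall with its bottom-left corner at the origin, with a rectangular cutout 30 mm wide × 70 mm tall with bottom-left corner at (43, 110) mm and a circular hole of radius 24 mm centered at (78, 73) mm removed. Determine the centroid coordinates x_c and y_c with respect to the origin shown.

x_c = 64.66 mm, y_c = 115.50 mm

plate: A = 130 × 230 = 29900.00, centroid at (65.00, 115.00).
hole 1: A = −(30 × 70) = -2100.00, centroid at (58.00, 145.00).
hole 2: A = −π·24² = -1809.56, centroid at (78.00, 73.00).
ΣA = 25990.44 mm²
ΣAx_c = (29900.00)(65.00) + (-2100.00)(58.00) + (-1809.56)(78.00) = 1680554.53 mm³
ΣAy_c = (29900.00)(115.00) + (-2100.00)(145.00) + (-1809.56)(73.00) = 3001902.31 mm³
x_c = 1680554.53 / 25990.44 = 64.66 mm
y_c = 3001902.31 / 25990.44 = 115.50 mm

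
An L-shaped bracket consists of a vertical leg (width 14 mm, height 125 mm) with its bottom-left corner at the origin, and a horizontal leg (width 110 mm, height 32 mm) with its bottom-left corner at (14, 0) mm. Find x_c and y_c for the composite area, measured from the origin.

x_c = 48.41 mm, y_c = 31.44 mm

Part | A | x̄ᵢ | ȳᵢ | A·x̄ᵢ | A·ȳᵢ
vertical leg | 1750.00 | 7.00 | 62.50 | 12250.00 | 109375.00
horizontal leg | 3520.00 | 69.00 | 16.00 | 242880.00 | 56320.00
Σ | 5270.00 |  |  | 255130.00 | 165695.00
x_c = 255130.00 / 5270.00 = 48.41 mm
y_c = 165695.00 / 5270.00 = 31.44 mm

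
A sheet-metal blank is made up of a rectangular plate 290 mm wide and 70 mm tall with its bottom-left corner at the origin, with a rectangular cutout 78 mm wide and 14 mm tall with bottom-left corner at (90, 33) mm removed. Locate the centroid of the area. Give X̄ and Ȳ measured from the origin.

X̄ = 145.91 mm, Ȳ = 34.72 mm

plate: A = 290 × 70 = 20300.00, centroid at (145.00, 35.00).
hole: A = −(78 × 14) = -1092.00, centroid at (129.00, 40.00).
ΣA = 19208.00 mm²
ΣAX̄ = (20300.00)(145.00) + (-1092.00)(129.00) = 2802632.00 mm³
ΣAȲ = (20300.00)(35.00) + (-1092.00)(40.00) = 666820.00 mm³
X̄ = 2802632.00 / 19208.00 = 145.91 mm
Ȳ = 666820.00 / 19208.00 = 34.72 mm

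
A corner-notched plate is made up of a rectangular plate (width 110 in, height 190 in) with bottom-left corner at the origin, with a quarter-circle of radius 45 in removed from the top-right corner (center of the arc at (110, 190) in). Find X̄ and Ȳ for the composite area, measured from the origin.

X̄ = 52.04 in, Ȳ = 88.75 in

Part | A | x̄ᵢ | ȳᵢ | A·x̄ᵢ | A·ȳᵢ
plate | 20900.00 | 55.00 | 95.00 | 1149500.00 | 1985500.00
removed quarter-circle | -1590.43 | 90.90 | 170.90 | -144572.44 | -271806.94
Σ | 19309.57 |  |  | 1004927.56 | 1713693.06
X̄ = 1004927.56 / 19309.57 = 52.04 in
Ȳ = 1713693.06 / 19309.57 = 88.75 in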